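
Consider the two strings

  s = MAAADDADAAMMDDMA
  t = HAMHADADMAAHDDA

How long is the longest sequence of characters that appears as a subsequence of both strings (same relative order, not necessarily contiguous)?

Taking M at s[1]=t[3], then A at s[4]=t[5], then D at s[6]=t[6], then A at s[7]=t[7], then D at s[8]=t[8], then A at s[9]=t[10], then A at s[10]=t[11], then D at s[13]=t[13], then D at s[14]=t[14], then A at s[16]=t[15] gives a common subsequence of length 10. dp[16][15] = 10 confirms this is the maximum.

10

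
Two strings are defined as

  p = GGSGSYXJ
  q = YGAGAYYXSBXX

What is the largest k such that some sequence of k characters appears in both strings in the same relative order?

4

Taking G (p #1, q #2) → G (p #2, q #4) → S (p #3, q #9) → X (p #7, q #12) gives a common subsequence of length 4. dp[8][12] = 4 confirms this is the maximum.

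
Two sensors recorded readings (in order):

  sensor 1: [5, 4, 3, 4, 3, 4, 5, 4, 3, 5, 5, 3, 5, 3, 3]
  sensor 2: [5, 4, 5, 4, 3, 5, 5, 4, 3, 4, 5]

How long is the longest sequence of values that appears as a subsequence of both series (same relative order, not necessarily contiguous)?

Pick 5 at sensor 1[1]=sensor 2[1], then 4 at sensor 1[6]=sensor 2[2], then 5 at sensor 1[7]=sensor 2[3], then 4 at sensor 1[8]=sensor 2[4], then 3 at sensor 1[9]=sensor 2[5], then 5 at sensor 1[10]=sensor 2[6], then 5 at sensor 1[11]=sensor 2[7], then 3 at sensor 1[12]=sensor 2[9], then 5 at sensor 1[13]=sensor 2[11]; all 9 values appear in both, in order. Since dp[15][11] = 9, nothing longer is possible.

9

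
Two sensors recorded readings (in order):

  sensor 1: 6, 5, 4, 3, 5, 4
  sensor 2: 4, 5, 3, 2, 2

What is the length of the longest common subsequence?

2

Match 5 at sensor 1[2]=sensor 2[2] → 3 at sensor 1[4]=sensor 2[3] — 2 values in the same relative order in both. Since dp[6][5] = 2, nothing longer is possible.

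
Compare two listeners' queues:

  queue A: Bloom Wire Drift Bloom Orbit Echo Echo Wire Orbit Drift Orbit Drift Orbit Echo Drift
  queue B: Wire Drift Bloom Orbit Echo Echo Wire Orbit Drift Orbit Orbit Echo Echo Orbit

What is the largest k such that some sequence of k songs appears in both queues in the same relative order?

Match Wire at queue A[2]=queue B[1], then Drift at queue A[3]=queue B[2], then Bloom at queue A[4]=queue B[3], then Orbit at queue A[5]=queue B[4], then Echo at queue A[6]=queue B[5], then Echo at queue A[7]=queue B[6], then Wire at queue A[8]=queue B[7], then Orbit at queue A[9]=queue B[8], then Drift at queue A[10]=queue B[9], then Orbit at queue A[11]=queue B[10], then Orbit at queue A[13]=queue B[11], then Echo at queue A[14]=queue B[13] — 12 songs in the same relative order in both. dp[15][14] = 12 confirms this is the maximum.

12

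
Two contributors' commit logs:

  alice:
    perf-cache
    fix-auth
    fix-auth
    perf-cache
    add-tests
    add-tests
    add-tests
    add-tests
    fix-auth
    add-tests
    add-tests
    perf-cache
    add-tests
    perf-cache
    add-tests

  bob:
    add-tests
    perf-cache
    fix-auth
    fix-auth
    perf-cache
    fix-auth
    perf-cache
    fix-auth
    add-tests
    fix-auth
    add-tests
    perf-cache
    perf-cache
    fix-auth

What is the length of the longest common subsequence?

9

Pick perf-cache at alice[1]=bob[2] → fix-auth at alice[2]=bob[4] → fix-auth at alice[3]=bob[6] → perf-cache at alice[4]=bob[7] → add-tests at alice[8]=bob[9] → fix-auth at alice[9]=bob[10] → add-tests at alice[11]=bob[11] → perf-cache at alice[12]=bob[12] → perf-cache at alice[14]=bob[13]; all 9 commits appear in both, in order. Since dp[15][14] = 9, nothing longer is possible.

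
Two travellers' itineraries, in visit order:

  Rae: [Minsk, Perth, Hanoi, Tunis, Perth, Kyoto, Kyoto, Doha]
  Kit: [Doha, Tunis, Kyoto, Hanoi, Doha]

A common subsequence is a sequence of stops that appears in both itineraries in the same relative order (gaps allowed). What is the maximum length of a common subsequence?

Match Tunis [4,2] → Kyoto [6,3] → Doha [8,5] — 3 stops in the same relative order in both, and the DP table's final entry dp[8][5] is also 3, so no common subsequence is longer.

3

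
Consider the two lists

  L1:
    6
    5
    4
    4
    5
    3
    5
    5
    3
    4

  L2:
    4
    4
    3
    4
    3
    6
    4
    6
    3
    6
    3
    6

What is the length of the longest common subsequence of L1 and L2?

5

Let dp[i][j] be the LCS length of the first i values of L1 and the first j values of L2. dp[i][j] = dp[i-1][j-1]+1 when the i-th and j-th values match, else max(dp[i-1][j], dp[i][j-1]).
    ·  4  4  3  4  3  6  4  6  3  6  3  6
 ·  0  0  0  0  0  0  0  0  0  0  0  0  0
 6  0  0  0  0  0  0  1  1  1  1  1  1  1
 5  0  0  0  0  0  0  1  1  1  1  1  1  1
 4  0  1  1  1  1  1  1  2  2  2  2  2  2
 4  0  1  2  2  2  2  2  2  2  2  2  2  2
 5  0  1  2  2  2  2  2  2  2  2  2  2  2
 3  0  1  2  3  3  3  3  3  3  3  3  3  3
 5  0  1  2  3  3  3  3  3  3  3  3  3  3
 5  0  1  2  3  3  3  3  3  3  3  3  3  3
 3  0  1  2  3  3  4  4  4  4  4  4  4  4
 4  0  1  2  3  4  4  4  5  5  5  5  5  5
dp[10][12] = 5. One LCS (by backtracking along matches): 4, 4, 3, 3, 4.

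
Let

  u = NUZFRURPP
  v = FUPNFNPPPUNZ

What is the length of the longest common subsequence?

Let dp[i][j] be the LCS length of the first i characters of u and the first j characters of v. dp[i][j] = dp[i-1][j-1]+1 when the i-th and j-th characters match, else max(dp[i-1][j], dp[i][j-1]).
    ·  F  U  P  N  F  N  P  P  P  U  N  Z
 ·  0  0  0  0  0  0  0  0  0  0  0  0  0
 N  0  0  0  0  1  1  1  1  1  1  1  1  1
 U  0  0  1  1  1  1  1  1  1  1  2  2  2
 Z  0  0  1  1  1  1  1  1  1  1  2  2  3
 F  0  1  1  1  1  2  2  2  2  2  2  2  3
 R  0  1  1  1  1  2  2  2  2  2  2  2  3
 U  0  1  2  2  2  2  2  2  2  2  3  3  3
 R  0  1  2  2  2  2  2  2  2  2  3  3  3
 P  0  1  2  3  3  3  3  3  3  3  3  3  3
 P  0  1  2  3  3  3  3  4  4  4  4  4  4
dp[9][12] = 4. One LCS (by backtracking along matches): NFPP.

4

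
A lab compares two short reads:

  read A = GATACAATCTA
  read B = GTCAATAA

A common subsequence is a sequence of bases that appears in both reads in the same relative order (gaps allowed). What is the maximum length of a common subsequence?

Let dp[i][j] be the LCS length of the first i bases of read A and the first j bases of read B. dp[i][j] = dp[i-1][j-1]+1 when the i-th and j-th bases match, else max(dp[i-1][j], dp[i][j-1]).
    ·  G  T  C  A  A  T  A  A
 ·  0  0  0  0  0  0  0  0  0
 G  0  1  1  1  1  1  1  1  1
 A  0  1  1  1  2  2  2  2  2
 T  0  1  2  2  2  2  3  3  3
 A  0  1  2  2  3  3  3  4  4
 C  0  1  2  3  3  3  3  4  4
 A  0  1  2  3  4  4  4  4  5
 A  0  1  2  3  4  5  5  5  5
 T  0  1  2  3  4  5  6  6  6
 C  0  1  2  3  4  5  6  6  6
 T  0  1  2  3  4  5  6  6  6
 A  0  1  2  3  4  5  6  7  7
dp[11][8] = 7. One LCS (by backtracking along matches): GTCAATA.

7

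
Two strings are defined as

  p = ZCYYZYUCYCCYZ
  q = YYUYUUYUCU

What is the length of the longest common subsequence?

Pick Y at p[3]=q[1], then Y at p[4]=q[2], then Y at p[6]=q[4], then U at p[7]=q[6], then Y at p[9]=q[7], then C at p[10]=q[9]; all 6 characters appear in both, in order, and the DP table's final entry dp[13][10] is also 6, so no common subsequence is longer.

6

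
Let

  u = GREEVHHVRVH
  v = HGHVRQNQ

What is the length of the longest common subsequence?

Match G [1,2]; then H [7,3]; then V [8,4]; then R [9,5] — 4 characters in the same relative order in both, and the DP table's final entry dp[11][8] is also 4, so no common subsequence is longer.

4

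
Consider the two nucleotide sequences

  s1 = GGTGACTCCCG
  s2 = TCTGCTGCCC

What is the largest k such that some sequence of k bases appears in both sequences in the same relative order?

Pick T at s1[3]=s2[3], then G at s1[4]=s2[4], then C at s1[6]=s2[5], then T at s1[7]=s2[6], then C at s1[8]=s2[8], then C at s1[9]=s2[9], then C at s1[10]=s2[10]; all 7 bases appear in both, in order. The LCS DP gives dp[11][10] = 7, so this is optimal.

7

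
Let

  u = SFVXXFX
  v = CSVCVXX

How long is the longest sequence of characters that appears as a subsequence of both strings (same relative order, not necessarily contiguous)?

Let dp[i][j] be the LCS length of the first i characters of u and the first j characters of v. dp[i][j] = dp[i-1][j-1]+1 when the i-th and j-th characters match, else max(dp[i-1][j], dp[i][j-1]).
    ·  C  S  V  C  V  X  X
 ·  0  0  0  0  0  0  0  0
 S  0  0  1  1  1  1  1  1
 F  0  0  1  1  1  1  1  1
 V  0  0  1  2  2  2  2  2
 X  0  0  1  2  2  2  3  3
 X  0  0  1  2  2  2  3  4
 F  0  0  1  2  2  2  3  4
 X  0  0  1  2  2  2  3  4
dp[7][7] = 4. One LCS (by backtracking along matches): SVXX.

4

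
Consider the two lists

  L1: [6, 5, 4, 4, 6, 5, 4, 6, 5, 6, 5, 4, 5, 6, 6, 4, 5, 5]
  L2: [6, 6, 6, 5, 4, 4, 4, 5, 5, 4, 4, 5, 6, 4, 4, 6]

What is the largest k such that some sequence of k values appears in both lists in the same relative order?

11

One common subsequence of length 11: 6 at L1[1]=L2[3], 5 at L1[2]=L2[4], 4 at L1[3]=L2[5], 4 at L1[4]=L2[6], 4 at L1[7]=L2[7], 5 at L1[9]=L2[8], 5 at L1[11]=L2[9], 4 at L1[12]=L2[11], 5 at L1[13]=L2[12], 6 at L1[14]=L2[13], 6 at L1[15]=L2[16]. The LCS DP gives dp[18][16] = 11, so this is optimal.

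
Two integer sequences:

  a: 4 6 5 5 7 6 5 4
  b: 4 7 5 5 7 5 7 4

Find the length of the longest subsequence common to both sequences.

Let dp[i][j] be the LCS length of the first i values of a and the first j values of b. dp[i][j] = dp[i-1][j-1]+1 when the i-th and j-th values match, else max(dp[i-1][j], dp[i][j-1]).
    ·  4  7  5  5  7  5  7  4
 ·  0  0  0  0  0  0  0  0  0
 4  0  1  1  1  1  1  1  1  1
 6  0  1  1  1  1  1  1  1  1
 5  0  1  1  2  2  2  2  2  2
 5  0  1  1  2  3  3  3  3  3
 7  0  1  2  2  3  4  4  4  4
 6  0  1  2  2  3  4  4  4  4
 5  0  1  2  3  3  4  5  5  5
 4  0  1  2  3  3  4  5  5  6
dp[8][8] = 6. One LCS (by backtracking along matches): 4, 5, 5, 7, 5, 4.

6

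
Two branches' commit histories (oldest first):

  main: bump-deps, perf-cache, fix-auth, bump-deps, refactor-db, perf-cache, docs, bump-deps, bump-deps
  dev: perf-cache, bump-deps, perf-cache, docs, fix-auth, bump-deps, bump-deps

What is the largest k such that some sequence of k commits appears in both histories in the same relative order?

6

Taking perf-cache (main #2, dev #1), bump-deps (main #4, dev #2), perf-cache (main #6, dev #3), docs (main #7, dev #4), bump-deps (main #8, dev #6), bump-deps (main #9, dev #7) gives a common subsequence of length 6. Since dp[9][7] = 6, nothing longer is possible.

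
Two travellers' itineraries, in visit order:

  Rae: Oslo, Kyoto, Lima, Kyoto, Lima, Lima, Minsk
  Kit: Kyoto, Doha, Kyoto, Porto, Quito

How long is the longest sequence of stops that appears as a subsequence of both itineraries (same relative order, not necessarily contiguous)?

One common subsequence of length 2: Kyoto (Rae #2, Kit #1), Kyoto (Rae #4, Kit #3). Since dp[7][5] = 2, nothing longer is possible.

2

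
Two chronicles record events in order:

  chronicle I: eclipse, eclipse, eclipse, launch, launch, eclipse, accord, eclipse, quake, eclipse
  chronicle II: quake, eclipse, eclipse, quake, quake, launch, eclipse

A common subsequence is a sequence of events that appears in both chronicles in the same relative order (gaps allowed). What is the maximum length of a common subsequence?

4

Match eclipse (chronicle I #1, chronicle II #2), eclipse (chronicle I #2, chronicle II #3), launch (chronicle I #5, chronicle II #6), eclipse (chronicle I #10, chronicle II #7) — 4 events in the same relative order in both. dp[10][7] = 4 confirms this is the maximum.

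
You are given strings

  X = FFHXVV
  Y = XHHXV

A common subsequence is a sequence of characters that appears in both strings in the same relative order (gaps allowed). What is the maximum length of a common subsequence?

3

Pick H at X[3]=Y[3] → X at X[4]=Y[4] → V at X[6]=Y[5]; all 3 characters appear in both, in order. dp[6][5] = 3 confirms this is the maximum.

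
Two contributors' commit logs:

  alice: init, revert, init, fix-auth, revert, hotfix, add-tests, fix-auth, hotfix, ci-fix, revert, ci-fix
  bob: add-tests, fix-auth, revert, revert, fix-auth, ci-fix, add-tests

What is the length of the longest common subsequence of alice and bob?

Taking revert [2,3] → revert [5,4] → fix-auth [8,5] → ci-fix [10,6] gives a common subsequence of length 4. dp[12][7] = 4 confirms this is the maximum.

4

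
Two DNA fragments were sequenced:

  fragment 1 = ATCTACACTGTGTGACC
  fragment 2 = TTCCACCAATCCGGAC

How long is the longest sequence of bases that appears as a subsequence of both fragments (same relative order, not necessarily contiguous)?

10

One common subsequence of length 10: T (fragment 1 #2, fragment 2 #2) → C (fragment 1 #3, fragment 2 #4) → A (fragment 1 #5, fragment 2 #5) → C (fragment 1 #6, fragment 2 #7) → A (fragment 1 #7, fragment 2 #9) → C (fragment 1 #8, fragment 2 #12) → G (fragment 1 #12, fragment 2 #13) → G (fragment 1 #14, fragment 2 #14) → A (fragment 1 #15, fragment 2 #15) → C (fragment 1 #17, fragment 2 #16). dp[17][16] = 10 confirms this is the maximum.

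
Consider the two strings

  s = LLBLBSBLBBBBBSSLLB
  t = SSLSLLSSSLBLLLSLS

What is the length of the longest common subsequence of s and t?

Match L [1,3] → L [2,5] → L [4,6] → S [6,9] → B [7,11] → L [8,14] → S [14,15] → S [15,17] — 8 characters in the same relative order in both. dp[18][17] = 8 confirms this is the maximum.

8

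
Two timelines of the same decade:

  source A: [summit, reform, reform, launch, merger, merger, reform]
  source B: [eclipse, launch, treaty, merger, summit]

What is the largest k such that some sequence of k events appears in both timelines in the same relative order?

2

Pick launch [4,2]; then merger [5,4]; all 2 events appear in both, in order. Since dp[7][5] = 2, nothing longer is possible.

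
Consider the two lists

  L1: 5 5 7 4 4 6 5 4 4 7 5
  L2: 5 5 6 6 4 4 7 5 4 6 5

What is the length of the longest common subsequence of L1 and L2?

Let dp[i][j] be the LCS length of the first i values of L1 and the first j values of L2. dp[i][j] = dp[i-1][j-1]+1 when the i-th and j-th values match, else max(dp[i-1][j], dp[i][j-1]).
    ·  5  5  6  6  4  4  7  5  4  6  5
 ·  0  0  0  0  0  0  0  0  0  0  0  0
 5  0  1  1  1  1  1  1  1  1  1  1  1
 5  0  1  2  2  2  2  2  2  2  2  2  2
 7  0  1  2  2  2  2  2  3  3  3  3  3
 4  0  1  2  2  2  3  3  3  3  4  4  4
 4  0  1  2  2  2  3  4  4  4  4  4  4
 6  0  1  2  3  3  3  4  4  4  4  5  5
 5  0  1  2  3  3  3  4  4  5  5  5  6
 4  0  1  2  3  3  4  4  4  5  6  6  6
 4  0  1  2  3  3  4  5  5  5  6  6  6
 7  0  1  2  3  3  4  5  6  6  6  6  6
 5  0  1  2  3  3  4  5  6  7  7  7  7
dp[11][11] = 7. One LCS (by backtracking along matches): 5, 5, 4, 4, 5, 4, 5.

7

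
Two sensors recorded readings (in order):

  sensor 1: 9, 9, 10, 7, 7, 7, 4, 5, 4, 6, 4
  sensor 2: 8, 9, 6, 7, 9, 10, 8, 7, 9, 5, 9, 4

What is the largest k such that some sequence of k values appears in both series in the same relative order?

Let dp[i][j] be the LCS length of the first i values of sensor 1 and the first j values of sensor 2. dp[i][j] = dp[i-1][j-1]+1 when the i-th and j-th values match, else max(dp[i-1][j], dp[i][j-1]).
    ·  8  9  6  7  9 10  8  7  9  5  9  4
 ·  0  0  0  0  0  0  0  0  0  0  0  0  0
 9  0  0  1  1  1  1  1  1  1  1  1  1  1
 9  0  0  1  1  1  2  2  2  2  2  2  2  2
10  0  0  1  1  1  2  3  3  3  3  3  3  3
 7  0  0  1  1  2  2  3  3  4  4  4  4  4
 7  0  0  1  1  2  2  3  3  4  4  4  4  4
 7  0  0  1  1  2  2  3  3  4  4  4  4  4
 4  0  0  1  1  2  2  3  3  4  4  4  4  5
 5  0  0  1  1  2  2  3  3  4  4  5  5  5
 4  0  0  1  1  2  2  3  3  4  4  5  5  6
 6  0  0  1  2  2  2  3  3  4  4  5  5  6
 4  0  0  1  2  2  2  3  3  4  4  5  5  6
dp[11][12] = 6. One LCS (by backtracking along matches): 9, 9, 10, 7, 5, 4.

6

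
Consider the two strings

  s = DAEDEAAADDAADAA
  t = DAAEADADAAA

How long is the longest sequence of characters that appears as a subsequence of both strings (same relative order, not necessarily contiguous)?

Taking D [1,1], then A [2,3], then E [3,4], then D [4,6], then A [8,7], then D [10,8], then A [12,9], then A [14,10], then A [15,11] gives a common subsequence of length 9, and the DP table's final entry dp[15][11] is also 9, so no common subsequence is longer.

9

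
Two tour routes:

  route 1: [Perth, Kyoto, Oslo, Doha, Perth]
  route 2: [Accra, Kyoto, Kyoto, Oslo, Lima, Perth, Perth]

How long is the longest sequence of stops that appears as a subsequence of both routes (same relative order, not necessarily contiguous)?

3

One common subsequence of length 3: Kyoto at route 1[2]=route 2[3], Oslo at route 1[3]=route 2[4], Perth at route 1[5]=route 2[7]. Since dp[5][7] = 3, nothing longer is possible.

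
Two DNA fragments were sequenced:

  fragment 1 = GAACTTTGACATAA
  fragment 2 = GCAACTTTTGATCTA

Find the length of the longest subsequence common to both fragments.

Match G [1,1] → A [2,3] → A [3,4] → C [4,5] → T [5,7] → T [6,8] → T [7,9] → G [8,10] → A [9,11] → C [10,13] → T [12,14] → A [14,15] — 12 bases in the same relative order in both. dp[14][15] = 12 confirms this is the maximum.

12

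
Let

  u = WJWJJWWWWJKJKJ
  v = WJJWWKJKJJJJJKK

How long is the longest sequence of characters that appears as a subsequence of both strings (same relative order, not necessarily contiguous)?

9

Match W [3,1], J [4,2], J [5,3], W [6,4], W [7,5], J [10,7], K [11,8], J [12,13], K [13,15] — 9 characters in the same relative order in both, and the DP table's final entry dp[14][15] is also 9, so no common subsequence is longer.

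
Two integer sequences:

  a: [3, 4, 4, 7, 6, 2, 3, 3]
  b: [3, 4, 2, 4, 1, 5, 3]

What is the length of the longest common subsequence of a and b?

Match 3 [1,1], 4 [2,2], 4 [3,4], 3 [8,7] — 4 values in the same relative order in both, and the DP table's final entry dp[8][7] is also 4, so no common subsequence is longer.

4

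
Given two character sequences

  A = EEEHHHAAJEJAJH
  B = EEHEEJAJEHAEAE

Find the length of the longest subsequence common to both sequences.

8

Match E [1,1], E [2,2], E [3,4], E [10,5], J [11,6], A [12,7], J [13,8], H [14,10] — 8 characters in the same relative order in both. Since dp[14][14] = 8, nothing longer is possible.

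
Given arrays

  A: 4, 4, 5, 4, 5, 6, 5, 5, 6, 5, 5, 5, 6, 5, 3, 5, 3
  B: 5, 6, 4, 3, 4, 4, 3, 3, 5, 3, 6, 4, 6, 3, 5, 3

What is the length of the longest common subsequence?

Match 4 (A #1, B #3), then 4 (A #2, B #5), then 4 (A #4, B #6), then 5 (A #5, B #9), then 6 (A #6, B #11), then 6 (A #13, B #13), then 3 (A #15, B #14), then 5 (A #16, B #15), then 3 (A #17, B #16) — 9 values in the same relative order in both. dp[17][16] = 9 confirms this is the maximum.

9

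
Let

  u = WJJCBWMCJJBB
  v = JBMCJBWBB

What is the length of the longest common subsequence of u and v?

7

Let dp[i][j] be the LCS length of the first i characters of u and the first j characters of v. dp[i][j] = dp[i-1][j-1]+1 when the i-th and j-th characters match, else max(dp[i-1][j], dp[i][j-1]).
    ·  J  B  M  C  J  B  W  B  B
 ·  0  0  0  0  0  0  0  0  0  0
 W  0  0  0  0  0  0  0  1  1  1
 J  0  1  1  1  1  1  1  1  1  1
 J  0  1  1  1  1  2  2  2  2  2
 C  0  1  1  1  2  2  2  2  2  2
 B  0  1  2  2  2  2  3  3  3  3
 W  0  1  2  2  2  2  3  4  4  4
 M  0  1  2  3  3  3  3  4  4  4
 C  0  1  2  3  4  4  4  4  4  4
 J  0  1  2  3  4  5  5  5  5  5
 J  0  1  2  3  4  5  5  5  5  5
 B  0  1  2  3  4  5  6  6  6  6
 B  0  1  2  3  4  5  6  6  7  7
dp[12][9] = 7. One LCS (by backtracking along matches): JBMCJBB.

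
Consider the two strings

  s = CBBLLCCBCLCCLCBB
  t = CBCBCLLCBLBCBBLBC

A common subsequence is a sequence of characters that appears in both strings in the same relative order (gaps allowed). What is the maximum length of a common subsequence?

One common subsequence of length 11: C [1,1], B [2,2], B [3,4], L [4,6], L [5,7], C [7,8], B [8,9], L [10,10], C [11,12], L [13,15], C [14,17]. Since dp[16][17] = 11, nothing longer is possible.

11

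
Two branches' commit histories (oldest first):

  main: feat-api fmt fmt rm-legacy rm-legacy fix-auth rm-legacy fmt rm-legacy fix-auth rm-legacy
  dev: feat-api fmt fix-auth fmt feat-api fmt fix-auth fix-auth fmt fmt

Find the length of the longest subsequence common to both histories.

5

Pick feat-api (main #1, dev #1), fmt (main #2, dev #4), fmt (main #3, dev #6), fix-auth (main #6, dev #8), fmt (main #8, dev #10); all 5 commits appear in both, in order. The LCS DP gives dp[11][10] = 5, so this is optimal.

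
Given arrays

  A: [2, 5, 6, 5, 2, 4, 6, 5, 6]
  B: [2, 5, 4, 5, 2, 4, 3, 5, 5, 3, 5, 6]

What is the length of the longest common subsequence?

7

Pick 2 [1,1], 5 [2,2], 5 [4,4], 2 [5,5], 4 [6,6], 5 [8,11], 6 [9,12]; all 7 values appear in both, in order. Since dp[9][12] = 7, nothing longer is possible.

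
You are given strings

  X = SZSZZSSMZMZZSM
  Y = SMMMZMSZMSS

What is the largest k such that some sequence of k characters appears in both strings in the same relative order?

One common subsequence of length 6: S [1,1]; then Z [2,5]; then S [3,7]; then Z [4,8]; then S [7,10]; then S [13,11]. dp[14][11] = 6 confirms this is the maximum.

6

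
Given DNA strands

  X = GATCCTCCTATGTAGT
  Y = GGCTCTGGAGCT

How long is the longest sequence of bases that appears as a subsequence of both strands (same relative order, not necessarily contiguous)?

9

Pick G (X #1, Y #2); then C (X #5, Y #3); then T (X #6, Y #4); then C (X #8, Y #5); then T (X #9, Y #6); then G (X #12, Y #8); then A (X #14, Y #9); then G (X #15, Y #10); then T (X #16, Y #12); all 9 bases appear in both, in order, and the DP table's final entry dp[16][12] is also 9, so no common subsequence is longer.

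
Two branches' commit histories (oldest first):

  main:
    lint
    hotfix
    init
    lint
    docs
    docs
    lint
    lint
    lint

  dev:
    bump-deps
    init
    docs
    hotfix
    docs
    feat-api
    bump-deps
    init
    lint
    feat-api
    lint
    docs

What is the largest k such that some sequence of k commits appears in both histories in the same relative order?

Taking init (main #3, dev #2); then docs (main #5, dev #3); then docs (main #6, dev #5); then lint (main #7, dev #9); then lint (main #8, dev #11) gives a common subsequence of length 5, and the DP table's final entry dp[9][12] is also 5, so no common subsequence is longer.

5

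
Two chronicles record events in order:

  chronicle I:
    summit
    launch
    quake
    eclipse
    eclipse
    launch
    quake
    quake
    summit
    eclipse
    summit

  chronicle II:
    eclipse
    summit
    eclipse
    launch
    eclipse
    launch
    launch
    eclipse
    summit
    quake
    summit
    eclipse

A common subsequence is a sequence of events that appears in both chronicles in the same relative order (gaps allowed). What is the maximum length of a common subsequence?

7

One common subsequence of length 7: summit [1,2] → launch [2,4] → eclipse [4,5] → eclipse [5,8] → quake [8,10] → summit [9,11] → eclipse [10,12]. The LCS DP gives dp[11][12] = 7, so this is optimal.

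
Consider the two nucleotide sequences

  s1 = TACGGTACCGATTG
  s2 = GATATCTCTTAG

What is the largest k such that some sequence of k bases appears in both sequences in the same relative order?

Match T at s1[1]=s2[3] → A at s1[2]=s2[4] → C at s1[3]=s2[6] → T at s1[6]=s2[7] → C at s1[9]=s2[8] → T at s1[12]=s2[9] → T at s1[13]=s2[10] → G at s1[14]=s2[12] — 8 bases in the same relative order in both. Since dp[14][12] = 8, nothing longer is possible.

8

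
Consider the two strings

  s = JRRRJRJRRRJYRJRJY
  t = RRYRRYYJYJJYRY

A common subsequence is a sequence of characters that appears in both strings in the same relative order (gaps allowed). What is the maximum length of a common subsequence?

One common subsequence of length 9: R [2,2]; then R [3,4]; then R [4,5]; then J [5,8]; then J [7,10]; then J [11,11]; then Y [12,12]; then R [15,13]; then Y [17,14]. The LCS DP gives dp[17][14] = 9, so this is optimal.

9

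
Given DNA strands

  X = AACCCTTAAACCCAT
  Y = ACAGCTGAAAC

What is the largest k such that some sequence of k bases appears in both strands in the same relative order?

Match A at X[1]=Y[1]; then A at X[2]=Y[3]; then C at X[5]=Y[5]; then T at X[6]=Y[6]; then A at X[8]=Y[8]; then A at X[9]=Y[9]; then A at X[10]=Y[10]; then C at X[13]=Y[11] — 8 bases in the same relative order in both. Since dp[15][11] = 8, nothing longer is possible.

8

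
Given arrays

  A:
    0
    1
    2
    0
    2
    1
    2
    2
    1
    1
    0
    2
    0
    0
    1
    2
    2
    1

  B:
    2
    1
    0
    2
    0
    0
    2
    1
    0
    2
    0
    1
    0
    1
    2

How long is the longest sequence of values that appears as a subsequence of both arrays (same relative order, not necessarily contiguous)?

Match 0 (A #1, B #3) → 2 (A #3, B #4) → 0 (A #4, B #6) → 2 (A #8, B #7) → 1 (A #10, B #8) → 0 (A #11, B #9) → 2 (A #12, B #10) → 0 (A #13, B #11) → 0 (A #14, B #13) → 1 (A #15, B #14) → 2 (A #17, B #15) — 11 values in the same relative order in both. The LCS DP gives dp[18][15] = 11, so this is optimal.

11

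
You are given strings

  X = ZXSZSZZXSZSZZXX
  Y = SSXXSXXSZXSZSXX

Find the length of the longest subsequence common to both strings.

10

One common subsequence of length 10: X [2,4], then S [3,5], then S [5,8], then Z [7,9], then X [8,10], then S [9,11], then Z [10,12], then S [11,13], then X [14,14], then X [15,15]. The LCS DP gives dp[15][15] = 10, so this is optimal.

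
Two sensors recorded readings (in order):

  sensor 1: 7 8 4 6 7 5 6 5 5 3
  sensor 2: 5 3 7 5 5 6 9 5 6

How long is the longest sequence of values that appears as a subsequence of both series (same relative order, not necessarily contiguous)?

4

Let dp[i][j] be the LCS length of the first i values of sensor 1 and the first j values of sensor 2. dp[i][j] = dp[i-1][j-1]+1 when the i-th and j-th values match, else max(dp[i-1][j], dp[i][j-1]).
    ·  5  3  7  5  5  6  9  5  6
 ·  0  0  0  0  0  0  0  0  0  0
 7  0  0  0  1  1  1  1  1  1  1
 8  0  0  0  1  1  1  1  1  1  1
 4  0  0  0  1  1  1  1  1  1  1
 6  0  0  0  1  1  1  2  2  2  2
 7  0  0  0  1  1  1  2  2  2  2
 5  0  1  1  1  2  2  2  2  3  3
 6  0  1  1  1  2  2  3  3  3  4
 5  0  1  1  1  2  3  3  3  4  4
 5  0  1  1  1  2  3  3  3  4  4
 3  0  1  2  2  2  3  3  3  4  4
dp[10][9] = 4. One LCS (by backtracking along matches): 7, 6, 5, 6.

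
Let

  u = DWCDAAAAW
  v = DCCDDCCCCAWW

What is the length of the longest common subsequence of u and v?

5

Let dp[i][j] be the LCS length of the first i characters of u and the first j characters of v. dp[i][j] = dp[i-1][j-1]+1 when the i-th and j-th characters match, else max(dp[i-1][j], dp[i][j-1]).
    ·  D  C  C  D  D  C  C  C  C  A  W  W
 ·  0  0  0  0  0  0  0  0  0  0  0  0  0
 D  0  1  1  1  1  1  1  1  1  1  1  1  1
 W  0  1  1  1  1  1  1  1  1  1  1  2  2
 C  0  1  2  2  2  2  2  2  2  2  2  2  2
 D  0  1  2  2  3  3  3  3  3  3  3  3  3
 A  0  1  2  2  3  3  3  3  3  3  4  4  4
 A  0  1  2  2  3  3  3  3  3  3  4  4  4
 A  0  1  2  2  3  3  3  3  3  3  4  4  4
 A  0  1  2  2  3  3  3  3  3  3  4  4  4
 W  0  1  2  2  3  3  3  3  3  3  4  5  5
dp[9][12] = 5. One LCS (by backtracking along matches): DCDAW.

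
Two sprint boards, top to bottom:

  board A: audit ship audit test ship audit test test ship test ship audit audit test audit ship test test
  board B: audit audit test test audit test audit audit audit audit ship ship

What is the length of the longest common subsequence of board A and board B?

9

Match audit [1,1], then audit [3,2], then test [4,4], then audit [6,5], then test [7,6], then audit [12,8], then audit [13,9], then audit [15,10], then ship [16,12] — 9 tasks in the same relative order in both, and the DP table's final entry dp[18][12] is also 9, so no common subsequence is longer.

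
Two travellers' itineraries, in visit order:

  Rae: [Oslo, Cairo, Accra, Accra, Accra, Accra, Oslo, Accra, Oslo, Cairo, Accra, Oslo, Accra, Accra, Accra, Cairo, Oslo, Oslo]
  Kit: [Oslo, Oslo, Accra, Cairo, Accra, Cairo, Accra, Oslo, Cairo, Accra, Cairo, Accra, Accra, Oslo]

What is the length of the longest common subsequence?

10

Pick Oslo (Rae #1, Kit #2); then Cairo (Rae #2, Kit #4); then Accra (Rae #3, Kit #5); then Accra (Rae #6, Kit #7); then Oslo (Rae #7, Kit #8); then Accra (Rae #8, Kit #10); then Cairo (Rae #10, Kit #11); then Accra (Rae #14, Kit #12); then Accra (Rae #15, Kit #13); then Oslo (Rae #18, Kit #14); all 10 stops appear in both, in order, and the DP table's final entry dp[18][14] is also 10, so no common subsequence is longer.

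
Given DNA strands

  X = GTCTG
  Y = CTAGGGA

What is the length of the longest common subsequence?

3

Let dp[i][j] be the LCS length of the first i bases of X and the first j bases of Y. dp[i][j] = dp[i-1][j-1]+1 when the i-th and j-th bases match, else max(dp[i-1][j], dp[i][j-1]).
    ·  C  T  A  G  G  G  A
 ·  0  0  0  0  0  0  0  0
 G  0  0  0  0  1  1  1  1
 T  0  0  1  1  1  1  1  1
 C  0  1  1  1  1  1  1  1
 T  0  1  2  2  2  2  2  2
 G  0  1  2  2  3  3  3  3
dp[5][7] = 3. One LCS (by backtracking along matches): CTG.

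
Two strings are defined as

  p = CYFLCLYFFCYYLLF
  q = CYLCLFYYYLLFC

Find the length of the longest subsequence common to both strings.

Match C at p[1]=q[1]; then Y at p[2]=q[2]; then L at p[4]=q[3]; then C at p[5]=q[4]; then L at p[6]=q[5]; then Y at p[7]=q[7]; then Y at p[11]=q[8]; then Y at p[12]=q[9]; then L at p[13]=q[10]; then L at p[14]=q[11]; then F at p[15]=q[12] — 11 characters in the same relative order in both. The LCS DP gives dp[15][13] = 11, so this is optimal.

11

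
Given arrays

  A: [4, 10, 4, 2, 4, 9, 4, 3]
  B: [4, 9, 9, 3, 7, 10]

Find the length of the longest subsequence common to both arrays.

3

Pick 4 [1,1]; then 9 [6,3]; then 3 [8,4]; all 3 values appear in both, in order. dp[8][6] = 3 confirms this is the maximum.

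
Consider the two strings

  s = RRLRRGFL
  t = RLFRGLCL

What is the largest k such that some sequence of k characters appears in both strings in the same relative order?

Let dp[i][j] be the LCS length of the first i characters of s and the first j characters of t. dp[i][j] = dp[i-1][j-1]+1 when the i-th and j-th characters match, else max(dp[i-1][j], dp[i][j-1]).
    ·  R  L  F  R  G  L  C  L
 ·  0  0  0  0  0  0  0  0  0
 R  0  1  1  1  1  1  1  1  1
 R  0  1  1  1  2  2  2  2  2
 L  0  1  2  2  2  2  3  3  3
 R  0  1  2  2  3  3  3  3  3
 R  0  1  2  2  3  3  3  3  3
 G  0  1  2  2  3  4  4  4  4
 F  0  1  2  3  3  4  4  4  4
 L  0  1  2  3  3  4  5  5  5
dp[8][8] = 5. One LCS (by backtracking along matches): RLRGL.

5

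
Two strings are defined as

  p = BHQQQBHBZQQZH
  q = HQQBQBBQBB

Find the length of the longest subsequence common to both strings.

7

Match H (p #2, q #1), then Q (p #3, q #2), then Q (p #4, q #3), then Q (p #5, q #5), then B (p #6, q #6), then B (p #8, q #7), then Q (p #10, q #8) — 7 characters in the same relative order in both, and the DP table's final entry dp[13][10] is also 7, so no common subsequence is longer.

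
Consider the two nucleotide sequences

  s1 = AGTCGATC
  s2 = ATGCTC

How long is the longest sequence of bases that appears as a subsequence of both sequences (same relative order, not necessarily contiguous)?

5

One common subsequence of length 5: A at s1[1]=s2[1]; then G at s1[2]=s2[3]; then C at s1[4]=s2[4]; then T at s1[7]=s2[5]; then C at s1[8]=s2[6]. Since dp[8][6] = 5, nothing longer is possible.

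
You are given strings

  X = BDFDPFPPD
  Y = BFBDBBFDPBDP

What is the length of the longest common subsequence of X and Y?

One common subsequence of length 6: B at X[1]=Y[3], then D at X[2]=Y[4], then F at X[3]=Y[7], then D at X[4]=Y[8], then P at X[5]=Y[9], then P at X[8]=Y[12]. Since dp[9][12] = 6, nothing longer is possible.

6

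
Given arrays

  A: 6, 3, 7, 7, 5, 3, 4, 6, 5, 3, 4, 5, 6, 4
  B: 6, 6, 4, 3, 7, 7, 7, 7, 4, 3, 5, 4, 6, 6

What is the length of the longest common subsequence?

8

Match 6 at A[1]=B[2], then 3 at A[2]=B[4], then 7 at A[3]=B[7], then 7 at A[4]=B[8], then 5 at A[5]=B[11], then 4 at A[7]=B[12], then 6 at A[8]=B[13], then 6 at A[13]=B[14] — 8 values in the same relative order in both. Since dp[14][14] = 8, nothing longer is possible.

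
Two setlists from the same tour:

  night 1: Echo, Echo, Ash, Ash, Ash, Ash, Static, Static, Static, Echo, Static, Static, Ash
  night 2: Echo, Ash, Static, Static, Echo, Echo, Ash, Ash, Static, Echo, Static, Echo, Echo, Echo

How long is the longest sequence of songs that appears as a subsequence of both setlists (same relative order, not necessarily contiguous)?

Match Echo [1,5] → Echo [2,6] → Ash [5,7] → Ash [6,8] → Static [7,9] → Static [8,11] → Echo [10,14] — 7 songs in the same relative order in both. dp[13][14] = 7 confirms this is the maximum.

7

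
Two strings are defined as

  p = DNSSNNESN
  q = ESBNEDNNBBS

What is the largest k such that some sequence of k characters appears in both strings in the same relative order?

4

Pick D (p #1, q #6), N (p #2, q #7), N (p #5, q #8), S (p #8, q #11); all 4 characters appear in both, in order. Since dp[9][11] = 4, nothing longer is possible.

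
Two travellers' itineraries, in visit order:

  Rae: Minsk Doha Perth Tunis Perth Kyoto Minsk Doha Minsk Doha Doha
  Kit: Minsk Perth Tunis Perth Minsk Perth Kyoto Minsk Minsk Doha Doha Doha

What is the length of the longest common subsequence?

Pick Minsk (Rae #1, Kit #1); then Perth (Rae #3, Kit #2); then Tunis (Rae #4, Kit #3); then Perth (Rae #5, Kit #6); then Kyoto (Rae #6, Kit #7); then Minsk (Rae #7, Kit #9); then Doha (Rae #8, Kit #10); then Doha (Rae #10, Kit #11); then Doha (Rae #11, Kit #12); all 9 stops appear in both, in order. Since dp[11][12] = 9, nothing longer is possible.

9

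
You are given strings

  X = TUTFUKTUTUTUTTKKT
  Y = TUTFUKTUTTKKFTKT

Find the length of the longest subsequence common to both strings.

One common subsequence of length 13: T at X[1]=Y[1], U at X[2]=Y[2], T at X[3]=Y[3], F at X[4]=Y[4], U at X[5]=Y[5], K at X[6]=Y[6], T at X[7]=Y[7], U at X[8]=Y[8], T at X[9]=Y[9], T at X[11]=Y[10], T at X[14]=Y[14], K at X[16]=Y[15], T at X[17]=Y[16]. The LCS DP gives dp[17][16] = 13, so this is optimal.

13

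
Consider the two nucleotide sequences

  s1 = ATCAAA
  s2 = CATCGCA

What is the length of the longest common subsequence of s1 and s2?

4

Match A [1,2] → T [2,3] → C [3,6] → A [6,7] — 4 bases in the same relative order in both. The LCS DP gives dp[6][7] = 4, so this is optimal.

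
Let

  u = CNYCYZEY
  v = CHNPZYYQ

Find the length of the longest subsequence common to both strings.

Let dp[i][j] be the LCS length of the first i characters of u and the first j characters of v. dp[i][j] = dp[i-1][j-1]+1 when the i-th and j-th characters match, else max(dp[i-1][j], dp[i][j-1]).
    ·  C  H  N  P  Z  Y  Y  Q
 ·  0  0  0  0  0  0  0  0  0
 C  0  1  1  1  1  1  1  1  1
 N  0  1  1  2  2  2  2  2  2
 Y  0  1  1  2  2  2  3  3  3
 C  0  1  1  2  2  2  3  3  3
 Y  0  1  1  2  2  2  3  4  4
 Z  0  1  1  2  2  3  3  4  4
 E  0  1  1  2  2  3  3  4  4
 Y  0  1  1  2  2  3  4  4  4
dp[8][8] = 4. One LCS (by backtracking along matches): CNYY.

4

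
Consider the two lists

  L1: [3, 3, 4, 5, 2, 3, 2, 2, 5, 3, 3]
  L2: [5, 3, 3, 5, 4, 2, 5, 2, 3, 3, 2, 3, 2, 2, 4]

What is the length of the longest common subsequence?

8

One common subsequence of length 8: 3 (L1 #1, L2 #2) → 3 (L1 #2, L2 #3) → 4 (L1 #3, L2 #5) → 5 (L1 #4, L2 #7) → 2 (L1 #5, L2 #11) → 3 (L1 #6, L2 #12) → 2 (L1 #7, L2 #13) → 2 (L1 #8, L2 #14). Since dp[11][15] = 8, nothing longer is possible.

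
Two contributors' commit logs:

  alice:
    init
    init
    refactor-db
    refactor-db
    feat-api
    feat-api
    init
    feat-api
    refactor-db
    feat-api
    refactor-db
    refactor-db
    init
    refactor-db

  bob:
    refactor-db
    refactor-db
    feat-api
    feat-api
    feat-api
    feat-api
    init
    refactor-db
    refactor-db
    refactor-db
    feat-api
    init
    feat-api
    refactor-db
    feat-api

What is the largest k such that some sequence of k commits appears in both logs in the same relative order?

Pick refactor-db at alice[3]=bob[1] → refactor-db at alice[4]=bob[2] → feat-api at alice[5]=bob[5] → feat-api at alice[6]=bob[6] → init at alice[7]=bob[7] → refactor-db at alice[9]=bob[8] → refactor-db at alice[11]=bob[9] → refactor-db at alice[12]=bob[10] → init at alice[13]=bob[12] → refactor-db at alice[14]=bob[14]; all 10 commits appear in both, in order. Since dp[14][15] = 10, nothing longer is possible.

10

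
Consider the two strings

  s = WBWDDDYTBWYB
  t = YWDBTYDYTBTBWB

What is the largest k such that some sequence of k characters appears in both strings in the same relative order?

One common subsequence of length 8: W [1,2], then B [2,4], then D [6,7], then Y [7,8], then T [8,11], then B [9,12], then W [10,13], then B [12,14]. The LCS DP gives dp[12][14] = 8, so this is optimal.

8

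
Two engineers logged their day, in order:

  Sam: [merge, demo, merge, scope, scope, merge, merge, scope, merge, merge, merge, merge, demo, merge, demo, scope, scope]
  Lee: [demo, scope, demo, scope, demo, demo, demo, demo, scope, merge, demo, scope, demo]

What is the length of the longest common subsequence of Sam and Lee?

Pick demo at Sam[2]=Lee[1] → scope at Sam[4]=Lee[2] → scope at Sam[5]=Lee[4] → scope at Sam[8]=Lee[9] → merge at Sam[12]=Lee[10] → demo at Sam[13]=Lee[11] → demo at Sam[15]=Lee[13]; all 7 tasks appear in both, in order. dp[17][13] = 7 confirms this is the maximum.

7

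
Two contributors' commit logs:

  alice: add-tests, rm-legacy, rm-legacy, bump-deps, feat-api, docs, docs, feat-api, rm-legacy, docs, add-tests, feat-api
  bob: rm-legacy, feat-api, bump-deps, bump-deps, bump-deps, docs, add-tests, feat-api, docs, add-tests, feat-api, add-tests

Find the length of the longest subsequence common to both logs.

7

One common subsequence of length 7: rm-legacy [2,1] → bump-deps [4,5] → docs [6,6] → feat-api [8,8] → docs [10,9] → add-tests [11,10] → feat-api [12,11]. Since dp[12][12] = 7, nothing longer is possible.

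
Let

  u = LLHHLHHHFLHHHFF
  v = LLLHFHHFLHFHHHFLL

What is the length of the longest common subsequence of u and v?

Taking L at u[1]=v[1], then L at u[2]=v[2], then L at u[5]=v[3], then H at u[6]=v[4], then H at u[7]=v[6], then H at u[8]=v[7], then F at u[9]=v[8], then L at u[10]=v[9], then H at u[11]=v[12], then H at u[12]=v[13], then H at u[13]=v[14], then F at u[14]=v[15] gives a common subsequence of length 12. The LCS DP gives dp[15][17] = 12, so this is optimal.

12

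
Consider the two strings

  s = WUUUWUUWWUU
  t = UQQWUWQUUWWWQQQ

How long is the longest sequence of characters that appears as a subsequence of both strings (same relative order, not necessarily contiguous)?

Match W (s #1, t #4), U (s #2, t #5), U (s #3, t #8), U (s #4, t #9), W (s #5, t #10), W (s #8, t #11), W (s #9, t #12) — 7 characters in the same relative order in both. dp[11][15] = 7 confirms this is the maximum.

7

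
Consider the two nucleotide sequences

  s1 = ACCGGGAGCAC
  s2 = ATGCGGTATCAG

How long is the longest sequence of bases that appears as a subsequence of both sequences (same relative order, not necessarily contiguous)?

7

One common subsequence of length 7: A at s1[1]=s2[1]; then C at s1[3]=s2[4]; then G at s1[4]=s2[5]; then G at s1[5]=s2[6]; then A at s1[7]=s2[8]; then C at s1[9]=s2[10]; then A at s1[10]=s2[11], and the DP table's final entry dp[11][12] is also 7, so no common subsequence is longer.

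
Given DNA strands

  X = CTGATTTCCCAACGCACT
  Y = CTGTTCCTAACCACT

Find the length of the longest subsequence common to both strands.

Taking C at X[1]=Y[1], T at X[2]=Y[2], G at X[3]=Y[3], T at X[6]=Y[4], T at X[7]=Y[5], C at X[8]=Y[6], C at X[9]=Y[7], A at X[11]=Y[9], A at X[12]=Y[10], C at X[13]=Y[11], C at X[15]=Y[12], A at X[16]=Y[13], C at X[17]=Y[14], T at X[18]=Y[15] gives a common subsequence of length 14. Since dp[18][15] = 14, nothing longer is possible.

14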